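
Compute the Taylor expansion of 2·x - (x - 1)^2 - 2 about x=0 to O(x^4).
-x^2 + 4·x - 3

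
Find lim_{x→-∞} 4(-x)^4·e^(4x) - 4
The product is a 0·∞ indeterminate form at x → -∞.
Rewrite the product as 4(-x)^4 / e^(-4x) (an ∞/∞ form) and apply L'Hôpital, or use the standard hierarchy e^(4|x|) ≫ |(-x)^4| as x → -∞.
The indeterminate product → 0, so the limit = -4.

Final answer: -4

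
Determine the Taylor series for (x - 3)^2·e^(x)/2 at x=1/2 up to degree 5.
25·e^(1/2)/8 + 5·e^(1/2)·(x - 1/2)/8 - 7·e^(1/2)·(x - 1/2)^2/16 - 11·e^(1/2)·(x - 1/2)^3/48 - 7·e^(1/2)·(x - 1/2)^4/192 + e^(1/2)·(x - 1/2)^5/192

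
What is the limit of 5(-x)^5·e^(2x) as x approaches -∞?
This is a 0·∞ indeterminate form at x → -∞.
Rewrite the product as 5(-x)^5 / e^(-2x) (an ∞/∞ form) and apply L'Hôpital, or use the standard hierarchy e^(2|x|) ≫ |(-x)^5| as x → -∞.
The indeterminate product → 0, so the limit = 0.

Final answer: 0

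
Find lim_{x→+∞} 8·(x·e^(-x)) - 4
Evaluate the dominant behaviour as x → +∞; each term tends to a finite value or vanishes.
Limit = -4.

Final answer: -4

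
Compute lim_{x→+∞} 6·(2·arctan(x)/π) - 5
Evaluate the dominant behaviour as x → +∞; each term tends to a finite value or vanishes.
Limit = 1.

Final answer: 1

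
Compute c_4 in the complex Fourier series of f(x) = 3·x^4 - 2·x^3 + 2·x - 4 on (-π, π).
Compute the real Fourier coefficients first: a_4 = -9/16 + 3·π^2/2, b_4 = -11/8 + π^2.
Then c_4 = (a_4 − i·b_4)/2 = -9/32 + 3·π^2/4 - i·π^2/2 + 11·i/16.

Final answer: -9/32 + 3·π^2/4 - i·π^2/2 + 11·i/16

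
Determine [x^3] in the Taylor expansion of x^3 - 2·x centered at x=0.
Expand to order 3: x^3 - 2·x = x^3 - 2·x + O(x^4).
The coefficient of x^3 is 1.

Final answer: 1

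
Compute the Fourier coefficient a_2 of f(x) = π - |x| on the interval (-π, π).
a_2 = (1/π) ∫_{-π}^{π} f(x)·cos(2x) dx.
Evaluate the integral (use parity and integration by parts as needed): a_2 = 0.

Final answer: 0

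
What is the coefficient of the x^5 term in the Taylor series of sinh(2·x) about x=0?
Expand to order 5: sinh(2·x) = 4·x^5/15 + 4·x^3/3 + 2·x + O(x^6).
The coefficient of x^5 is 4/15.

Final answer: 4/15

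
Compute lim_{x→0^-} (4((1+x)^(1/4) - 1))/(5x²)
Both numerator and denominator → 0 as x → 0^-; this is a 0/0 indeterminate form.
Expand each to leading order near x = 0: numerator ~ x, denominator ~ 5·x^2.
The limit of the ratio is -∞.

Final answer: -∞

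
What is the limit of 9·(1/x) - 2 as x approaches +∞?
Evaluate the dominant behaviour as x → +∞; each term tends to a finite value or vanishes.
Limit = -2.

Final answer: -2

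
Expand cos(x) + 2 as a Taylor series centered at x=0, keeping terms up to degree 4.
x^4/24 - x^2/2 + 3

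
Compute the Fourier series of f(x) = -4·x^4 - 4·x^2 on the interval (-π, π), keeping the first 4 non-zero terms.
(-176 + 32·π^2)·cos(x) + (8 - 8·π^2)·cos(2·x) + (-16/27 + 32·π^2/9)·cos(3·x) - 4·π^4/5 - 4·π^2/3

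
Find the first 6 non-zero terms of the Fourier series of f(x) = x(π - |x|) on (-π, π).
8·sin(x)/π + 8·sin(3·x)/(27·π) + 8·sin(5·x)/(125·π) + 8·sin(7·x)/(343·π) + 8·sin(9·x)/(729·π) + 8·sin(11·x)/(1331·π)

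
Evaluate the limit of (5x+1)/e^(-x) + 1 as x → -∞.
The quotient is an ∞/∞ indeterminate form as x → -∞.
Compare growth rates of the dominant terms (exponentials ≫ polynomials ≫ logarithms), or apply L'Hôpital's rule; the quotient → 0.
Adding the constant: 0 + 1 = 1. Limit = 1.

Final answer: 1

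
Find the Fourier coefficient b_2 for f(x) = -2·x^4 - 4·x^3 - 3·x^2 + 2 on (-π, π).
b_2 = (1/π) ∫_{-π}^{π} f(x)·sin(2x) dx.
Evaluate the integral (use parity and integration by parts as needed): b_2 = -6 + 4·π^2.

Final answer: -6 + 4·π^2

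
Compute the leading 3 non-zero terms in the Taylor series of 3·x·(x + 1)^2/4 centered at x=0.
3·x^3/4 + 3·x^2/2 + 3·x/4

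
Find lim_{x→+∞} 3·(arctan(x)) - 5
Evaluate the dominant behaviour as x → +∞; each term tends to a finite value or vanishes.
Limit = -5 + 3·π/2.

Final answer: -5 + 3·π/2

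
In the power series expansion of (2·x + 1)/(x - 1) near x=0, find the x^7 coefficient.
Expand to order 7: (2·x + 1)/(x - 1) = -3·x^7 - 3·x^6 - 3·x^5 - 3·x^4 - 3·x^3 - 3·x^2 - 3·x - 1 + O(x^8).
The coefficient of x^7 is -3.

Final answer: -3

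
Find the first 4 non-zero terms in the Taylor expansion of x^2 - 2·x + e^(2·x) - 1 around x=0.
4·x^5/15 + 2·x^4/3 + 4·x^3/3 + 3·x^2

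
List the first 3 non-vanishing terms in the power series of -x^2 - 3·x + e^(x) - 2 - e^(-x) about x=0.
-x^2 - x - 2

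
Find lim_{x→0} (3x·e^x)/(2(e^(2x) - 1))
Both numerator and denominator → 0 as x → 0; this is a 0/0 indeterminate form.
Expand each to leading order near x = 0: numerator ~ 3·x, denominator ~ 4·x.
The limit of the ratio is 3/4.

Final answer: 3/4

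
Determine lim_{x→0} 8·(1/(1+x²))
Direct substitution at x = 0 gives 8.

Final answer: 8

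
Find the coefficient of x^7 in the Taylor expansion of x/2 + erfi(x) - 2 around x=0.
Expand to order 7: x/2 + erfi(x) - 2 = x^7/(21·√(π)) + x^5/(5·√(π)) + 2·x^3/(3·√(π)) + x·(1/2 + 2/√(π)) - 2 + O(x^8).
The coefficient of x^7 is 1/(21·√(π)).

Final answer: 1/(21·√(π))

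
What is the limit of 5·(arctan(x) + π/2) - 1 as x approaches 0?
Direct substitution at x = 0 gives -1 + 5·π/2.

Final answer: -1 + 5·π/2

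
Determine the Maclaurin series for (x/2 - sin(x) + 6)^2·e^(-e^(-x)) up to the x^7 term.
211·x^7·e^(-1)/720 - 1349·x^6·e^(-1)/1440 + x^5·e^(-1)/24 + 13·x^4·e^(-1)/3 - 15·x^3·e^(-1)/4 - 23·x^2·e^(-1)/4 + 30·x·e^(-1) + 36·e^(-1)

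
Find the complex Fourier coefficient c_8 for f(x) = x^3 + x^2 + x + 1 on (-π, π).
Compute the real Fourier coefficients first: a_8 = 1/16, b_8 = -π^2/4 - 29/128.
Then c_8 = (a_8 − i·b_8)/2 = 1/32 + 29·i/256 + i·π^2/8.

Final answer: 1/32 + 29·i/256 + i·π^2/8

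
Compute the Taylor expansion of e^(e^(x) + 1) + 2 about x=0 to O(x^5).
5·x^4·e^(2)/8 + 5·x^3·e^(2)/6 + x^2·e^(2) + x·e^(2) + 2 + e^(2)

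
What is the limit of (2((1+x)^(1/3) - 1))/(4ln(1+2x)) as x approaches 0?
Both numerator and denominator → 0 as x → 0; this is a 0/0 indeterminate form.
Expand each to leading order near x = 0: numerator ~ 2·x/3, denominator ~ 8·x.
The limit of the ratio is 1/12.

Final answer: 1/12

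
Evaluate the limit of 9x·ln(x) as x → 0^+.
This is a 0·∞ indeterminate form at x → 0⁺.
Rewrite the product as 9·ln(x) / x^(-1) and apply L'Hôpital, or use the standard hierarchy x^(-1) ≫ |ln x| as x → 0⁺.
The indeterminate product → 0, so the limit = 0.

Final answer: 0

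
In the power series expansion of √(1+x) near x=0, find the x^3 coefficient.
Expand to order 3: √(1+x) = x^3/16 - x^2/8 + x/2 + 1 + O(x^4).
The coefficient of x^3 is 1/16.

Final answer: 1/16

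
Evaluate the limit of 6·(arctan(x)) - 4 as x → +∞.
Evaluate the dominant behaviour as x → +∞; each term tends to a finite value or vanishes.
Limit = -4 + 3·π.

Final answer: -4 + 3·π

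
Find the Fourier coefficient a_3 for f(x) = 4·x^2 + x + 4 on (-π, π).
a_3 = (1/π) ∫_{-π}^{π} f(x)·cos(3x) dx.
Evaluate the integral (use parity and integration by parts as needed): a_3 = -16/9.

Final answer: -16/9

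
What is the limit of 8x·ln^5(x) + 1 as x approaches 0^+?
The product is a 0·∞ indeterminate form at x → 0⁺.
Rewrite the product as 8·ln^5(x) / x^(-1) and apply L'Hôpital, or use the standard hierarchy x^(-1) ≫ |ln x|^5 as x → 0⁺.
The indeterminate product → 0, so the limit = 1.

Final answer: 1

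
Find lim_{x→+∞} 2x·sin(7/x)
As x → +∞: let u = 7/x → 0⁺; then 2·x·sin(7/x) = 2·7·sin(u)/u → 2·7·1 = 14.
Limit = 14.

Final answer: 14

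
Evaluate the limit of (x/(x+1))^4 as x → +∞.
As x → +∞: x/(x+1) = 1/(1 + 1/x) → 1, and the 4th power of a limit-1 base also → 1.
Limit = 1.

Final answer: 1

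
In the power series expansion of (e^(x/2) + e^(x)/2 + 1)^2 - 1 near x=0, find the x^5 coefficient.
Expand to order 5: (e^(x/2) + e^(x)/2 + 1)^2 - 1 = 113·x^5/768 + 179·x^4/384 + 61·x^3/48 + 23·x^2/8 + 5·x + 21/4 + O(x^6).
The coefficient of x^5 is 113/768.

Final answer: 113/768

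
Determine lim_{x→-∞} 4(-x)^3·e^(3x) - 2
The product is a 0·∞ indeterminate form at x → -∞.
Rewrite the product as 4(-x)^3 / e^(-3x) (an ∞/∞ form) and apply L'Hôpital, or use the standard hierarchy e^(3|x|) ≫ |(-x)^3| as x → -∞.
The indeterminate product → 0, so the limit = -2.

Final answer: -2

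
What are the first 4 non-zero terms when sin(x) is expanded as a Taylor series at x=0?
-x^7/5040 + x^5/120 - x^3/6 + x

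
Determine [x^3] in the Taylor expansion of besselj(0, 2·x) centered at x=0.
Expand to order 3: besselj(0, 2·x) = 1 - x^2 + O(x^4).
The coefficient of x^3 is 0.

Final answer: 0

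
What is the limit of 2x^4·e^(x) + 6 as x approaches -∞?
The product is a 0·∞ indeterminate form at x → -∞.
Rewrite the product as 2x^4 / e^(-x) (an ∞/∞ form) and apply L'Hôpital, or use the standard hierarchy e^(|x|) ≫ |x^4| as x → -∞.
The indeterminate product → 0, so the limit = 6.

Final answer: 6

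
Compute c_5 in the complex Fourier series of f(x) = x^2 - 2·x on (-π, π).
Compute the real Fourier coefficients first: a_5 = -4/25, b_5 = -4/5.
Then c_5 = (a_5 − i·b_5)/2 = -2/25 + 2·i/5.

Final answer: -2/25 + 2·i/5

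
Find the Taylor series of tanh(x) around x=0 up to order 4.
-x^3/3 + x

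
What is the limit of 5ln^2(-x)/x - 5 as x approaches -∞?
The quotient is an ∞/∞ indeterminate form as x → -∞.
Compare growth rates of the dominant terms (exponentials ≫ polynomials ≫ logarithms), or apply L'Hôpital's rule; the quotient → 0.
Adding the constant: 0 - 5 = -5. Limit = -5.

Final answer: -5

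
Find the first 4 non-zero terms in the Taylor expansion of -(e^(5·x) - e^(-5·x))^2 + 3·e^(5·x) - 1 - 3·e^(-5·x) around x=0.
125·x^3 - 100·x^2 + 30·x - 1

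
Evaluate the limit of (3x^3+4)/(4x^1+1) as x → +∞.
This is an ∞/∞ indeterminate form as x → +∞.
Divide numerator and denominator by x^3 and let the lower-order terms vanish; the numerator's degree 3 exceeds the denominator's degree 1, so the quotient diverges.
Limit = ∞.

Final answer: ∞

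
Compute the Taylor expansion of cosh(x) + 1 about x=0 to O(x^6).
x^4/24 + x^2/2 + 2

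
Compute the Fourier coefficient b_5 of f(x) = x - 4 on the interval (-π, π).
b_5 = (1/π) ∫_{-π}^{π} f(x)·sin(5x) dx.
Evaluate the integral (use parity and integration by parts as needed): b_5 = 2/5.

Final answer: 2/5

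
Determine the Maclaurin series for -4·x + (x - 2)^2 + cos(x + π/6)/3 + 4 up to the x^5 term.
-x^5/720 + √(3)·x^4/144 + x^3/36 + x^2·(1 - √(3)/12) - 49·x/6 + √(3)/6 + 8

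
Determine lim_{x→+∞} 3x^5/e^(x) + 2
The quotient is an ∞/∞ indeterminate form as x → +∞.
The exponential denominator e^(x) dominates the polynomial numerator (e^x ≫ x^5 as x → ∞), so the quotient → 0.
Adding the constant: 0 + 2 = 2. Limit = 2.

Final answer: 2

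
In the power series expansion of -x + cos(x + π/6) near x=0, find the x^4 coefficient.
Expand to order 4: -x + cos(x + π/6) = √(3)·x^4/48 + x^3/12 - √(3)·x^2/4 - 3·x/2 + √(3)/2 + O(x^5).
The coefficient of x^4 is √(3)/48.

Final answer: √(3)/48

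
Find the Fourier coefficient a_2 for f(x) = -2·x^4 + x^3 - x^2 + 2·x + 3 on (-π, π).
a_2 = (1/π) ∫_{-π}^{π} f(x)·cos(2x) dx.
Evaluate the integral (use parity and integration by parts as needed): a_2 = 5 - 4·π^2.

Final answer: 5 - 4·π^2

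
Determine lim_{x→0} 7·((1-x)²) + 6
Direct substitution at x = 0 gives 13.

Final answer: 13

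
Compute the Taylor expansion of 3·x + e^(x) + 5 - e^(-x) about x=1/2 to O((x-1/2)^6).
(-2 + 2·e + 13·e^(1/2))·e^(-1/2)/2 + (1 + e + 3·e^(1/2))·e^(-1/2)·(x - 1/2) + (-1 + e)·e^(-1/2)·(x - 1/2)^2/2 + (1 + e)·e^(-1/2)·(x - 1/2)^3/6 + (-1 + e)·e^(-1/2)·(x - 1/2)^4/24 + (1 + e)·e^(-1/2)·(x - 1/2)^5/120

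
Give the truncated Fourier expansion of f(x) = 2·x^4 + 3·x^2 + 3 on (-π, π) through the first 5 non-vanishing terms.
(84 - 16·π^2)·cos(x) + (-3 + 4·π^2)·cos(2·x) + (-16·π^2/9 - 4/27)·cos(3·x) + (3/8 + π^2)·cos(4·x) + 3 + π^2 + 2·π^4/5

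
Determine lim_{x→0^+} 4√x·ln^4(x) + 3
The product is a 0·∞ indeterminate form at x → 0⁺.
Rewrite the product as 4·ln^4(x) / x^(-1/2) and apply L'Hôpital, or use the standard hierarchy x^(-1/2) ≫ |ln x|^4 as x → 0⁺.
The indeterminate product → 0, so the limit = 3.

Final answer: 3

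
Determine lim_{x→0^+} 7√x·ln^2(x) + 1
The product is a 0·∞ indeterminate form at x → 0⁺.
Rewrite the product as 7·ln^2(x) / x^(-1/2) and apply L'Hôpital, or use the standard hierarchy x^(-1/2) ≫ |ln x|^2 as x → 0⁺.
The indeterminate product → 0, so the limit = 1.

Final answer: 1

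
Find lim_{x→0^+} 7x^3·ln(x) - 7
The product is a 0·∞ indeterminate form at x → 0⁺.
Rewrite the product as 7·ln(x) / x^(-3) and apply L'Hôpital, or use the standard hierarchy x^(-3) ≫ |ln x| as x → 0⁺.
The indeterminate product → 0, so the limit = -7.

Final answer: -7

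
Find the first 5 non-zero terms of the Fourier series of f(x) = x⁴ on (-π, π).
(48 - 8·π^2)·cos(x) + (-3 + 2·π^2)·cos(2·x) + (16/27 - 8·π^2/9)·cos(3·x) + (-3/16 + π^2/2)·cos(4·x) + π^4/5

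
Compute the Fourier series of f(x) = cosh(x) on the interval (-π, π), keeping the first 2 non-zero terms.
-cos(x)·sinh(π)/π + sinh(π)/π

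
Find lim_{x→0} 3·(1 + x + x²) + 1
Direct substitution at x = 0 gives 4.

Final answer: 4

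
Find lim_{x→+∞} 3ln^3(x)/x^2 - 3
The quotient is an ∞/∞ indeterminate form as x → +∞.
The polynomial denominator x^2 dominates the logarithmic numerator (any positive power of x ≫ ln^3(x) as x → ∞), so the quotient → 0.
Adding the constant: 0 - 3 = -3. Limit = -3.

Final answer: -3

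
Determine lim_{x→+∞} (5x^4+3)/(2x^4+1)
This is an ∞/∞ indeterminate form as x → +∞.
Divide numerator and denominator by x^4 and let the lower-order terms vanish; the leading terms give 5/2.
Limit = 5/2.

Final answer: 5/2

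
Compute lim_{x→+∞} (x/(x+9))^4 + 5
As x → +∞: x/(x+9) = 1/(1 + 9/x) → 1, and the 4th power of a limit-1 base also → 1; with the additive constant, 1 + 5 = 6.
Limit = 6.

Final answer: 6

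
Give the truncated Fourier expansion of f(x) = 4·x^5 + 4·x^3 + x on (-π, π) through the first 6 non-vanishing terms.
(-152·π^2 + 8·π^4 + 914)·sin(x) + (-4·π^4 - 25 + 16·π^2)·sin(2·x) + (-88·π^2/27 + 230/81 + 8·π^4/3)·sin(3·x) + (-2·π^4 - 11/16 + π^2/2)·sin(4·x) + (202/625 + 8·π^2/25 + 8·π^4/5)·sin(5·x) + (-4·π^4/3 - 16·π^2/27 - 19/81)·sin(6·x)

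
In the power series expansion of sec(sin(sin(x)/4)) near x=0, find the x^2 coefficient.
Expand to order 2: sec(sin(sin(x)/4)) = x^2/32 + 1 + O(x^3).
The coefficient of x^2 is 1/32.

Final answer: 1/32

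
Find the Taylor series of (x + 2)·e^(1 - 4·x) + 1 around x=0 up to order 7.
-256·e·x^7/315 + 128·e·x^6/45 - 32·e·x^5/5 + 32·e·x^4/3 - 40·e·x^3/3 + 12·e·x^2 - 7·e·x + 1 + 2·e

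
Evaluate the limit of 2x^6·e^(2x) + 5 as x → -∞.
The product is a 0·∞ indeterminate form at x → -∞.
Rewrite the product as 2x^6 / e^(-2x) (an ∞/∞ form) and apply L'Hôpital, or use the standard hierarchy e^(2|x|) ≫ |x^6| as x → -∞.
The indeterminate product → 0, so the limit = 5.

Final answer: 5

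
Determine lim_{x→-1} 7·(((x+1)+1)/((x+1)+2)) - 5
Direct substitution at x = -1 gives -3/2.

Final answer: -3/2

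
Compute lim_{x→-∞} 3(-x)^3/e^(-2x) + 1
The quotient is an ∞/∞ indeterminate form as x → -∞.
Compare growth rates of the dominant terms (exponentials ≫ polynomials ≫ logarithms), or apply L'Hôpital's rule; the quotient → 0.
Adding the constant: 0 + 1 = 1. Limit = 1.

Final answer: 1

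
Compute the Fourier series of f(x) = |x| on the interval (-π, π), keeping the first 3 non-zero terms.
-4·cos(x)/π - 4·cos(3·x)/(9·π) + π/2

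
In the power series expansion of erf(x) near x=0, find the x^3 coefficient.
Expand to order 3: erf(x) = -2·x^3/(3·√(π)) + 2·x/√(π) + O(x^4).
The coefficient of x^3 is -2/(3·√(π)).

Final answer: -2/(3·√(π))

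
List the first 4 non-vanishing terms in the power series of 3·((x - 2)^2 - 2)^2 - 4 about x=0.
-24·x^3 + 60·x^2 - 48·x + 8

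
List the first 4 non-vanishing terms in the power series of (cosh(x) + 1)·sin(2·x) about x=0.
5·x^7/168 - x^5/20 - 5·x^3/3 + 4·x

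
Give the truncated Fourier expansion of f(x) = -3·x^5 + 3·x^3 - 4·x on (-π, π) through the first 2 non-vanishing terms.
(-764 - 6·π^4 + 126·π^2)·sin(x) + (-18·π^2 + 31 + 3·π^4)·sin(2·x)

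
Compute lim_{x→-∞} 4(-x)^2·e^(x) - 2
The product is a 0·∞ indeterminate form at x → -∞.
Rewrite the product as 4(-x)^2 / e^(-x) (an ∞/∞ form) and apply L'Hôpital, or use the standard hierarchy e^(|x|) ≫ |(-x)^2| as x → -∞.
The indeterminate product → 0, so the limit = -2.

Final answer: -2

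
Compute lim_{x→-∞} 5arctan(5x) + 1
Evaluate the dominant behaviour as x → -∞; each term tends to a finite value or vanishes.
Limit = 1 - 5·π/2.

Final answer: 1 - 5·π/2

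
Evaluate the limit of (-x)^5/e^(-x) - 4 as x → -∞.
The quotient is an ∞/∞ indeterminate form as x → -∞.
Compare growth rates of the dominant terms (exponentials ≫ polynomials ≫ logarithms), or apply L'Hôpital's rule; the quotient → 0.
Adding the constant: 0 - 4 = -4. Limit = -4.

Final answer: -4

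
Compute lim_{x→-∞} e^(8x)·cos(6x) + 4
Evaluate the dominant behaviour as x → -∞; each term tends to a finite value or vanishes.
Limit = 4.

Final answer: 4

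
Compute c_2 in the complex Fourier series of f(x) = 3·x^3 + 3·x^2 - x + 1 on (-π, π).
Compute the real Fourier coefficients first: a_2 = 3, b_2 = 11/2 - 3·π^2.
Then c_2 = (a_2 − i·b_2)/2 = 3/2 - 11·i/4 + 3·i·π^2/2.

Final answer: 3/2 - 11·i/4 + 3·i·π^2/2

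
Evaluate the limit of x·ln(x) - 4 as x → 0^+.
The product is a 0·∞ indeterminate form at x → 0⁺.
Rewrite the product as ln(x) / x^(-1) and apply L'Hôpital, or use the standard hierarchy x^(-1) ≫ |ln x| as x → 0⁺.
The indeterminate product → 0, so the limit = -4.

Final answer: -4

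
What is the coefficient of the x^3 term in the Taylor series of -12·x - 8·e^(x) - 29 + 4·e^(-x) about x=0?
Expand to order 3: -12·x - 8·e^(x) - 29 + 4·e^(-x) = -2·x^3 - 2·x^2 - 24·x - 33 + O(x^4).
The coefficient of x^3 is -2.

Final answer: -2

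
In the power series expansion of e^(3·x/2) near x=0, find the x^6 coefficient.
Expand to order 6: e^(3·x/2) = 81·x^6/5120 + 81·x^5/1280 + 27·x^4/128 + 9·x^3/16 + 9·x^2/8 + 3·x/2 + 1 + O(x^7).
The coefficient of x^6 is 81/5120.

Final answer: 81/5120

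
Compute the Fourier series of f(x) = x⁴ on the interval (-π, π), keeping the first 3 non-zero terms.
(48 - 8·π^2)·cos(x) + (-3 + 2·π^2)·cos(2·x) + π^4/5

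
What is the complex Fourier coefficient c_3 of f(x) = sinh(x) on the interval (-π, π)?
Compute the real Fourier coefficients first: a_3 = 0, b_3 = 3·sinh(π)/(5·π).
Then c_3 = (a_3 − i·b_3)/2 = -3·i·sinh(π)/(10·π).

Final answer: -3·i·sinh(π)/(10·π)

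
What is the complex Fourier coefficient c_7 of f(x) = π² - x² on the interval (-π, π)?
Compute the real Fourier coefficients first: a_7 = 4/49, b_7 = 0.
Then c_7 = (a_7 − i·b_7)/2 = 2/49.

Final answer: 2/49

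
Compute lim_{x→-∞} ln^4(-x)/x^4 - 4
The quotient is an ∞/∞ indeterminate form as x → -∞.
Compare growth rates of the dominant terms (exponentials ≫ polynomials ≫ logarithms), or apply L'Hôpital's rule; the quotient → 0.
Adding the constant: 0 - 4 = -4. Limit = -4.

Final answer: -4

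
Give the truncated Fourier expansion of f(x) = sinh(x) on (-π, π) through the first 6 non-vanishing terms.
sin(x)·sinh(π)/π - 4·sin(2·x)·sinh(π)/(5·π) + 3·sin(3·x)·sinh(π)/(5·π) - 8·sin(4·x)·sinh(π)/(17·π) + 5·sin(5·x)·sinh(π)/(13·π) - 12·sin(6·x)·sinh(π)/(37·π)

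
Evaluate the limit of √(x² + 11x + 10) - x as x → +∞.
This is an ∞ − ∞ indeterminate form.
Multiply and divide by the conjugate √(x²+11x + 10) + x; the x² terms cancel, leaving (11x + 10)/(√(x²+11x + 10)+x) → 11/2.
Limit = 11/2.

Final answer: 11/2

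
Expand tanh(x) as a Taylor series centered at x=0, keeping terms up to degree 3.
-x^3/3 + x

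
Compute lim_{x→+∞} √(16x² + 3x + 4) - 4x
As x → +∞: multiply by the conjugate to get (3x+4)/(√(16x²+3x+4)+4x); the denominator ~ 8x, so the limit is 3/8.
Limit = 3/8.

Final answer: 3/8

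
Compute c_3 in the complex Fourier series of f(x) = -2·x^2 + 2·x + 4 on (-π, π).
Compute the real Fourier coefficients first: a_3 = 8/9, b_3 = 4/3.
Then c_3 = (a_3 − i·b_3)/2 = 4/9 - 2·i/3.

Final answer: 4/9 - 2·i/3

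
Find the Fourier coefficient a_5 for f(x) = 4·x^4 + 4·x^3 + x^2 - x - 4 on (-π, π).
a_5 = (1/π) ∫_{-π}^{π} f(x)·cos(5x) dx.
Evaluate the integral (use parity and integration by parts as needed): a_5 = 92/625 - 32·π^2/25.

Final answer: 92/625 - 32·π^2/25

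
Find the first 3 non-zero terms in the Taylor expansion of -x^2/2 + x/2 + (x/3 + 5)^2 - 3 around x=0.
-7·x^2/18 + 23·x/6 + 22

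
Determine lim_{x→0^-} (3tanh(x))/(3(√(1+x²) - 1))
Both numerator and denominator → 0 as x → 0^-; this is a 0/0 indeterminate form.
Expand each to leading order near x = 0: numerator ~ 3·x, denominator ~ 3·x^2/2.
The limit of the ratio is -∞.

Final answer: -∞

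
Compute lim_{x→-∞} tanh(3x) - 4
Evaluate the dominant behaviour as x → -∞; each term tends to a finite value or vanishes.
Limit = -5.

Final answer: -5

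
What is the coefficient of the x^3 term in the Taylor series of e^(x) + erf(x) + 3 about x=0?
Expand to order 3: e^(x) + erf(x) + 3 = x^3·(1/6 - 2/(3·√(π))) + x^2/2 + x·(1 + 2/√(π)) + 4 + O(x^4).
The coefficient of x^3 is 1/6 - 2/(3·√(π)).

Final answer: 1/6 - 2/(3·√(π))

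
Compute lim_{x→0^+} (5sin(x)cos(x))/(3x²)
Both numerator and denominator → 0 as x → 0^+; this is a 0/0 indeterminate form.
Expand each to leading order near x = 0: numerator ~ 5·x, denominator ~ 3·x^2.
The limit of the ratio is ∞.

Final answer: ∞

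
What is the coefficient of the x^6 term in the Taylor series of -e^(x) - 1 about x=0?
Expand to order 6: -e^(x) - 1 = -x^6/720 - x^5/120 - x^4/24 - x^3/6 - x^2/2 - x - 2 + O(x^7).
The coefficient of x^6 is -1/720.

Final answer: -1/720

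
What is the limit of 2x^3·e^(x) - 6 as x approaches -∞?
The product is a 0·∞ indeterminate form at x → -∞.
Rewrite the product as 2x^3 / e^(-x) (an ∞/∞ form) and apply L'Hôpital, or use the standard hierarchy e^(|x|) ≫ |x^3| as x → -∞.
The indeterminate product → 0, so the limit = -6.

Final answer: -6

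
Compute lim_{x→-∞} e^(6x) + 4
Evaluate the dominant behaviour as x → -∞; each term tends to a finite value or vanishes.
Limit = 4.

Final answer: 4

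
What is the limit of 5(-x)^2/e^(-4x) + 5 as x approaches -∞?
The quotient is an ∞/∞ indeterminate form as x → -∞.
Compare growth rates of the dominant terms (exponentials ≫ polynomials ≫ logarithms), or apply L'Hôpital's rule; the quotient → 0.
Adding the constant: 0 + 5 = 5. Limit = 5.

Final answer: 5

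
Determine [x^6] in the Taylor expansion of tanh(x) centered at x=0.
Expand to order 6: tanh(x) = 2·x^5/15 - x^3/3 + x + O(x^7).
The coefficient of x^6 is 0.

Final answer: 0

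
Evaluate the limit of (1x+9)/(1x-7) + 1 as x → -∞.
Evaluate the dominant behaviour as x → -∞; each term tends to a finite value or vanishes.
Limit = 2.

Final answer: 2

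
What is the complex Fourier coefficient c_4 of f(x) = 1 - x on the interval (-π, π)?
Compute the real Fourier coefficients first: a_4 = 0, b_4 = 1/2.
Then c_4 = (a_4 − i·b_4)/2 = -i/4.

Final answer: -i/4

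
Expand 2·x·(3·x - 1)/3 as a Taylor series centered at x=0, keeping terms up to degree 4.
2·x^2 - 2·x/3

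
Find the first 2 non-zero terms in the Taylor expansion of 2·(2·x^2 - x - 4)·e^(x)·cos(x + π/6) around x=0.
x·(4 - 5·√(3)) - 4·√(3)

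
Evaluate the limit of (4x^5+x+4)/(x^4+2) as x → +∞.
This is an ∞/∞ indeterminate form as x → +∞.
Divide numerator and denominator by x^5 and let the lower-order terms vanish; the numerator's degree 5 exceeds the denominator's degree 4, so the quotient diverges.
Limit = ∞.

Final answer: ∞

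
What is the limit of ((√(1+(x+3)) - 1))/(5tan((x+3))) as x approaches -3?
Both numerator and denominator → 0 as x → -3; this is a 0/0 indeterminate form.
Expand each to leading order near x = -3: numerator ~ (x + 3)/2, denominator ~ 5·(x + 3).
The limit of the ratio is 1/10.

Final answer: 1/10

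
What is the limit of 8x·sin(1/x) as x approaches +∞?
As x → +∞: let u = 1/x → 0⁺; then 8·x·sin(1/x) = 8·1·sin(u)/u → 8·1·1 = 8.
Limit = 8.

Final answer: 8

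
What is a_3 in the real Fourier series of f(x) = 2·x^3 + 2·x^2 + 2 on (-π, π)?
a_3 = (1/π) ∫_{-π}^{π} f(x)·cos(3x) dx.
Evaluate the integral (use parity and integration by parts as needed): a_3 = -8/9.

Final answer: -8/9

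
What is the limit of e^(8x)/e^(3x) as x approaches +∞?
This is an ∞/∞ indeterminate form as x → +∞.
Rewrite e^(8x)/e^(3x) = e^((8−3)x) = e^(5x); the exponent coefficient is 5 > 0 so e^(5x) → ∞.
Limit = ∞.

Final answer: ∞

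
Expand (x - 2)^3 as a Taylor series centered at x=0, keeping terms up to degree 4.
x^3 - 6·x^2 + 12·x - 8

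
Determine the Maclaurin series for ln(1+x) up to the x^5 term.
x^5/5 - x^4/4 + x^3/3 - x^2/2 + x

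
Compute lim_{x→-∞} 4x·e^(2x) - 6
The product is a 0·∞ indeterminate form at x → -∞.
Rewrite the product as 4x / e^(-2x) (an ∞/∞ form) and apply L'Hôpital, or use the standard hierarchy e^(2|x|) ≫ |x| as x → -∞.
The indeterminate product → 0, so the limit = -6.

Final answer: -6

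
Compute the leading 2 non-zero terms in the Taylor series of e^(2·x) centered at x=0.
2·x + 1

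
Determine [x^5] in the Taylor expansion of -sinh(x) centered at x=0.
Expand to order 5: -sinh(x) = -x^5/120 - x^3/6 - x + O(x^6).
The coefficient of x^5 is -1/120.

Final answer: -1/120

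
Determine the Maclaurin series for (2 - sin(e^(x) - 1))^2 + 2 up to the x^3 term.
x^3 - x^2 - 4·x + 6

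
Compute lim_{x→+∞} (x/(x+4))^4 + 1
As x → +∞: x/(x+4) = 1/(1 + 4/x) → 1, and the 4th power of a limit-1 base also → 1; with the additive constant, 1 + 1 = 2.
Limit = 2.

Final answer: 2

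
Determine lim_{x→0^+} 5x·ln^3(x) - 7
The product is a 0·∞ indeterminate form at x → 0⁺.
Rewrite the product as 5·ln^3(x) / x^(-1) and apply L'Hôpital, or use the standard hierarchy x^(-1) ≫ |ln x|^3 as x → 0⁺.
The indeterminate product → 0, so the limit = -7.

Final answer: -7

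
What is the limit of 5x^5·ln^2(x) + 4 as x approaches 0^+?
The product is a 0·∞ indeterminate form at x → 0⁺.
Rewrite the product as 5·ln^2(x) / x^(-5) and apply L'Hôpital, or use the standard hierarchy x^(-5) ≫ |ln x|^2 as x → 0⁺.
The indeterminate product → 0, so the limit = 4.

Final answer: 4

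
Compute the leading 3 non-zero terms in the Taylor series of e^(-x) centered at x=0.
x^2/2 - x + 1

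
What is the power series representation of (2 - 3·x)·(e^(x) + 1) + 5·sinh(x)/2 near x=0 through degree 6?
-x^6/45 - 7·x^5/80 - 5·x^4/12 - 3·x^3/4 - 2·x^2 - 3·x/2 + 4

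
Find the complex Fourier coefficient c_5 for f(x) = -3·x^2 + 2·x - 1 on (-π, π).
Compute the real Fourier coefficients first: a_5 = 12/25, b_5 = 4/5.
Then c_5 = (a_5 − i·b_5)/2 = 6/25 - 2·i/5.

Final answer: 6/25 - 2·i/5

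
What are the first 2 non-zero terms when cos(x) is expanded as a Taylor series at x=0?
1 - x^2/2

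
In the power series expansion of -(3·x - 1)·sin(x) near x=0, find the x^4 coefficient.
Expand to order 4: -(3·x - 1)·sin(x) = x^4/2 - x^3/6 - 3·x^2 + x + O(x^5).
The coefficient of x^4 is 1/2.

Final answer: 1/2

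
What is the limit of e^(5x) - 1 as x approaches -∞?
Evaluate the dominant behaviour as x → -∞; each term tends to a finite value or vanishes.
Limit = -1.

Final answer: -1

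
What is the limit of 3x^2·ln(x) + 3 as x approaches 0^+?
The product is a 0·∞ indeterminate form at x → 0⁺.
Rewrite the product as 3·ln(x) / x^(-2) and apply L'Hôpital, or use the standard hierarchy x^(-2) ≫ |ln x| as x → 0⁺.
The indeterminate product → 0, so the limit = 3.

Final answer: 3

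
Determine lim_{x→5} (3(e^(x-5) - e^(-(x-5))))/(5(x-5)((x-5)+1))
Both numerator and denominator → 0 as x → 5; this is a 0/0 indeterminate form.
Expand each to leading order near x = 5: numerator ~ 6·(x - 5), denominator ~ 5·(x - 5).
The limit of the ratio is 6/5.

Final answer: 6/5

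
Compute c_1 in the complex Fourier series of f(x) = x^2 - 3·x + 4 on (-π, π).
Compute the real Fourier coefficients first: a_1 = -4, b_1 = -6.
Then c_1 = (a_1 − i·b_1)/2 = -2 + 3·i.

Final answer: -2 + 3·i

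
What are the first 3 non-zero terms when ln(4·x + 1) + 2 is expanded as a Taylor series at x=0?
-8·x^2 + 4·x + 2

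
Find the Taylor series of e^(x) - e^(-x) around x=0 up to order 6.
x^5/60 + x^3/3 + 2·x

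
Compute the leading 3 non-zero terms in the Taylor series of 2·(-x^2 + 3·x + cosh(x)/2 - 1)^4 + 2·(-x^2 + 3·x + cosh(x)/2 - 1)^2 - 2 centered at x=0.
189·x^2/4 - 9·x - 11/8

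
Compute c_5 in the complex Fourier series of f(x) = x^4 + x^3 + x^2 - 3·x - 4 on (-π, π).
Compute the real Fourier coefficients first: a_5 = -8·π^2/25 - 52/625, b_5 = -162/125 + 2·π^2/5.
Then c_5 = (a_5 − i·b_5)/2 = -4·π^2/25 - 26/625 - i·π^2/5 + 81·i/125.

Final answer: -4·π^2/25 - 26/625 - i·π^2/5 + 81·i/125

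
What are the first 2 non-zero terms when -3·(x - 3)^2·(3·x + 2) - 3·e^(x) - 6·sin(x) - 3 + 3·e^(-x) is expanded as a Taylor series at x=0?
-57·x - 57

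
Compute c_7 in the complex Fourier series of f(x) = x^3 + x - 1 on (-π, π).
Compute the real Fourier coefficients first: a_7 = 0, b_7 = 86/343 + 2·π^2/7.
Then c_7 = (a_7 − i·b_7)/2 = -i·π^2/7 - 43·i/343.

Final answer: -i·π^2/7 - 43·i/343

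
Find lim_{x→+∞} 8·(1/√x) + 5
Evaluate the dominant behaviour as x → +∞; each term tends to a finite value or vanishes.
Limit = 5.

Final answer: 5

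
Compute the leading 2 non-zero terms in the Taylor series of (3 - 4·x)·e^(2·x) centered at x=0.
2·x + 3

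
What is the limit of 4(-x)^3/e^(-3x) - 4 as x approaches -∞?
The quotient is an ∞/∞ indeterminate form as x → -∞.
Compare growth rates of the dominant terms (exponentials ≫ polynomials ≫ logarithms), or apply L'Hôpital's rule; the quotient → 0.
Adding the constant: 0 - 4 = -4. Limit = -4.

Final answer: -4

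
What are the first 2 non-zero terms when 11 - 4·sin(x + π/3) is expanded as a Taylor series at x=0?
-2·x - 2·√(3) + 11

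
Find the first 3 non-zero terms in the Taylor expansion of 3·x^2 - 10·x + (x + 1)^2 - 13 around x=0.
4·x^2 - 8·x - 12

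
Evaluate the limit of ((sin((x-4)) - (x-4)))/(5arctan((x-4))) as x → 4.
Both numerator and denominator → 0 as x → 4; this is a 0/0 indeterminate form.
Expand each to leading order near x = 4: numerator ~ -(x - 4)^3/6, denominator ~ 5·(x - 4).
The limit of the ratio is 0.

Final answer: 0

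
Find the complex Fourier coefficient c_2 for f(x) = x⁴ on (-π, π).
Compute the real Fourier coefficients first: a_2 = -3 + 2·π^2, b_2 = 0.
Then c_2 = (a_2 − i·b_2)/2 = -3/2 + π^2.

Final answer: -3/2 + π^2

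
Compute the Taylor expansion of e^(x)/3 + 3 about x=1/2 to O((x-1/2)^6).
e^(1/2)/3 + 3 + e^(1/2)·(x - 1/2)/3 + e^(1/2)·(x - 1/2)^2/6 + e^(1/2)·(x - 1/2)^3/18 + e^(1/2)·(x - 1/2)^4/72 + e^(1/2)·(x - 1/2)^5/360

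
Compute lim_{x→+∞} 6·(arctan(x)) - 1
Evaluate the dominant behaviour as x → +∞; each term tends to a finite value or vanishes.
Limit = -1 + 3·π.

Final answer: -1 + 3·π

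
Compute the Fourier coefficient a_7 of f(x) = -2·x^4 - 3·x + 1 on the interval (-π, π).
a_7 = (1/π) ∫_{-π}^{π} f(x)·cos(7x) dx.
Evaluate the integral (use parity and integration by parts as needed): a_7 = -96/2401 + 16·π^2/49.

Final answer: -96/2401 + 16·π^2/49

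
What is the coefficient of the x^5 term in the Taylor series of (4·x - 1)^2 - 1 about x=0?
Expand to order 5: (4·x - 1)^2 - 1 = 16·x^2 - 8·x + O(x^6).
The coefficient of x^5 is 0.

Final answer: 0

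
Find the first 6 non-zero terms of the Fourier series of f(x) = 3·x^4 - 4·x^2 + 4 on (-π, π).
(160 - 24·π^2)·cos(x) + (-13 + 6·π^2)·cos(2·x) + (32/9 - 8·π^2/3)·cos(3·x) + (-25/16 + 3·π^2/2)·cos(4·x) + (544/625 - 24·π^2/25)·cos(5·x) - 4·π^2/3 + 4 + 3·π^4/5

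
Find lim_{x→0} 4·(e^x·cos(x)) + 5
Direct substitution at x = 0 gives 9.

Final answer: 9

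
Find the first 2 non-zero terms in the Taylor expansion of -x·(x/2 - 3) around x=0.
-x^2/2 + 3·x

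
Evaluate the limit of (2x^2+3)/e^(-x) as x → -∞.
This is an ∞/∞ indeterminate form as x → -∞.
Compare growth rates of the dominant terms (exponentials ≫ polynomials ≫ logarithms), or apply L'Hôpital's rule; the quotient → 0.
Limit = 0.

Final answer: 0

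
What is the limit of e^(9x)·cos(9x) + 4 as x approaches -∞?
Evaluate the dominant behaviour as x → -∞; each term tends to a finite value or vanishes.
Limit = 4.

Final answer: 4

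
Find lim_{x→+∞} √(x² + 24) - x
This is an ∞ − ∞ indeterminate form.
Multiply and divide by the conjugate √(x²+24) + x; the x² terms cancel, leaving 24/(√(x²+24)+x) → 0.
Limit = 0.

Final answer: 0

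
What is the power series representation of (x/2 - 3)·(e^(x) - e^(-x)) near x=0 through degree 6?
x^6/120 - x^5/20 + x^4/6 - x^3 + x^2 - 6·x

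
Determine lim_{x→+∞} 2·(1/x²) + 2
Evaluate the dominant behaviour as x → +∞; each term tends to a finite value or vanishes.
Limit = 2.

Final answer: 2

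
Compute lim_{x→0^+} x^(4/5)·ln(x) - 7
The product is a 0·∞ indeterminate form at x → 0⁺.
Rewrite the product as ln(x) / x^(-4/5) and apply L'Hôpital, or use the standard hierarchy x^(-4/5) ≫ |ln x| as x → 0⁺.
The indeterminate product → 0, so the limit = -7.

Final answer: -7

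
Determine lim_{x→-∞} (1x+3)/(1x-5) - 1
Evaluate the dominant behaviour as x → -∞; each term tends to a finite value or vanishes.
Limit = 0.

Final answer: 0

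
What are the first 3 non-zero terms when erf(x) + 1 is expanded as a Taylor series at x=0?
-2·x^3/(3·√(π)) + 2·x/√(π) + 1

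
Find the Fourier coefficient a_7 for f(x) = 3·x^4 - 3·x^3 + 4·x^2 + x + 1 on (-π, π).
a_7 = (1/π) ∫_{-π}^{π} f(x)·cos(7x) dx.
Evaluate the integral (use parity and integration by parts as needed): a_7 = -24·π^2/49 - 640/2401.

Final answer: -24·π^2/49 - 640/2401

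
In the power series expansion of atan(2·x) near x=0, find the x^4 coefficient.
Expand to order 4: atan(2·x) = -8·x^3/3 + 2·x + O(x^5).
The coefficient of x^4 is 0.

Final answer: 0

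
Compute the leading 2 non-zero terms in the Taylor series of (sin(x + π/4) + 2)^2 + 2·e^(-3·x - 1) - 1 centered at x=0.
x·(-6·e^(-1) + √(2)·(√(2)/2 + 2)) - 1 + 2·e^(-1) + (√(2)/2 + 2)^2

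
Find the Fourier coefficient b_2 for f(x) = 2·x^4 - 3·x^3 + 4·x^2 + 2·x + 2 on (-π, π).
b_2 = (1/π) ∫_{-π}^{π} f(x)·sin(2x) dx.
Evaluate the integral (use parity and integration by parts as needed): b_2 = -13/2 + 3·π^2.

Final answer: -13/2 + 3·π^2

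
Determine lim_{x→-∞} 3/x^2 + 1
Evaluate the dominant behaviour as x → -∞; each term tends to a finite value or vanishes.
Limit = 1.

Final answer: 1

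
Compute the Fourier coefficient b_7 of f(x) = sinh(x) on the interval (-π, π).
b_7 = (1/π) ∫_{-π}^{π} f(x)·sin(7x) dx.
Evaluate the integral (use parity and integration by parts as needed): b_7 = 7·sinh(π)/(25·π).

Final answer: 7·sinh(π)/(25·π)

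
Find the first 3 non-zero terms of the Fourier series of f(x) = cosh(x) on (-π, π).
-cos(x)·sinh(π)/π + 2·cos(2·x)·sinh(π)/(5·π) + sinh(π)/π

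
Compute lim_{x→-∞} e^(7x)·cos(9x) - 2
Evaluate the dominant behaviour as x → -∞; each term tends to a finite value or vanishes.
Limit = -2.

Final answer: -2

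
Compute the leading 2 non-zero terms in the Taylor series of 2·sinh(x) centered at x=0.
x^3/3 + 2·x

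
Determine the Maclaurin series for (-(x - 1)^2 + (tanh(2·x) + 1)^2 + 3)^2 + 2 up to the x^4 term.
-119·x^4 + 4·x^3 + 54·x^2 + 36·x + 11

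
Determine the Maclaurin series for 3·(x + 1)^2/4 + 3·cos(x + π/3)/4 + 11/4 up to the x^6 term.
-x^6/1920 - √(3)·x^5/320 + x^4/64 + √(3)·x^3/16 + 9·x^2/16 + x·(3/2 - 3·√(3)/8) + 31/8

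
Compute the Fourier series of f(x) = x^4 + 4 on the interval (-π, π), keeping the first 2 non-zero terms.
(48 - 8·π^2)·cos(x) + 4 + π^4/5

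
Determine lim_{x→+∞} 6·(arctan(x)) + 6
Evaluate the dominant behaviour as x → +∞; each term tends to a finite value or vanishes.
Limit = 6 + 3·π.

Final answer: 6 + 3·π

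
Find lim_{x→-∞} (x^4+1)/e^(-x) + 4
The quotient is an ∞/∞ indeterminate form as x → -∞.
Compare growth rates of the dominant terms (exponentials ≫ polynomials ≫ logarithms), or apply L'Hôpital's rule; the quotient → 0.
Adding the constant: 0 + 4 = 4. Limit = 4.

Final answer: 4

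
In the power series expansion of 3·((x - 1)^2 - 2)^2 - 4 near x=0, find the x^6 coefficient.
Expand to order 6: 3·((x - 1)^2 - 2)^2 - 4 = 3·x^4 - 12·x^3 + 6·x^2 + 12·x - 1 + O(x^7).
The coefficient of x^6 is 0.

Final answer: 0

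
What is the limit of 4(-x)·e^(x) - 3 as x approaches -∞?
The product is a 0·∞ indeterminate form at x → -∞.
Rewrite the product as 4(-x) / e^(-x) (an ∞/∞ form) and apply L'Hôpital, or use the standard hierarchy e^(|x|) ≫ |(-x)| as x → -∞.
The indeterminate product → 0, so the limit = -3.

Final answer: -3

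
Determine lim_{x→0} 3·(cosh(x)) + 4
Direct substitution at x = 0 gives 7.

Final answer: 7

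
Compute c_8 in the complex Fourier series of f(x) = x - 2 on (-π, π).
Compute the real Fourier coefficients first: a_8 = 0, b_8 = -1/4.
Then c_8 = (a_8 − i·b_8)/2 = i/8.

Final answer: i/8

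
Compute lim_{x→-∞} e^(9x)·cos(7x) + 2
Evaluate the dominant behaviour as x → -∞; each term tends to a finite value or vanishes.
Limit = 2.

Final answer: 2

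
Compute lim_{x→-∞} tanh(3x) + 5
Evaluate the dominant behaviour as x → -∞; each term tends to a finite value or vanishes.
Limit = 4.

Final answer: 4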